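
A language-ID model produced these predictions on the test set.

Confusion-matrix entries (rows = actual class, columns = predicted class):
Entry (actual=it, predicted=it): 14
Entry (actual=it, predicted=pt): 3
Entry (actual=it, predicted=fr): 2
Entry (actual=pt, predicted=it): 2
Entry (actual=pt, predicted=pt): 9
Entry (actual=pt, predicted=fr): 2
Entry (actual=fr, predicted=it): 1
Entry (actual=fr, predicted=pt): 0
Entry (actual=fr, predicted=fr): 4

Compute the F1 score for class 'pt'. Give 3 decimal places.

0.720

One-vs-rest for 'pt': TP = diagonal; FP = other classes predicted 'pt'; FN = 'pt' predicted as other.
F1 score = 2·TP/(2·TP+FP+FN).
pt: TP=9, FP=3+0=3, FN=2+2=4 → 18/25 = 0.7200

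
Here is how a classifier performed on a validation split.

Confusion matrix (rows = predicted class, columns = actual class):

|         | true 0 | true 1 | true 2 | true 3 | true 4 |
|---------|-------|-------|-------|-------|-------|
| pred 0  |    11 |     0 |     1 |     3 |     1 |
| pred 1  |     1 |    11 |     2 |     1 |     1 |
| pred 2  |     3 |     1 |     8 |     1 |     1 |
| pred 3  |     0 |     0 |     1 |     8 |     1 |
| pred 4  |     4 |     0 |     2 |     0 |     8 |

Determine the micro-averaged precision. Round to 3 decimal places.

0.657

Micro-averaging pools counts across classes: ΣTP=46, ΣFP=24, ΣFN=24.
Micro-precision = TP/(TP+FP) on pooled counts = 0.657 (equals overall accuracy in single-label multiclass).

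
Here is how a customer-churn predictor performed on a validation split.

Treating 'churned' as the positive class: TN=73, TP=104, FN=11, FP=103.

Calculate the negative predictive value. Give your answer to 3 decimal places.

NPV = TN/(TN+FN) = 73/(73+11) = 0.869

0.869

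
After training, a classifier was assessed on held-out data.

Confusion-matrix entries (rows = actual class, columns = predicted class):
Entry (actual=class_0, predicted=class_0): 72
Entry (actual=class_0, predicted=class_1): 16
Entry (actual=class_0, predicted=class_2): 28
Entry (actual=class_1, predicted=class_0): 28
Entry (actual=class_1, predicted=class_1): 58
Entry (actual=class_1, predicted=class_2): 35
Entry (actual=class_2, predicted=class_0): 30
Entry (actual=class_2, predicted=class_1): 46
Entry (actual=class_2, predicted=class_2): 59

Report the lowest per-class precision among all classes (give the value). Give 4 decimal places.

Per-class precision (TP/(TP+FP)):
  class_0: TP=72, FP=28+30=58 → 72/130 = 0.55385
  class_1: TP=58, FP=16+46=62 → 58/120 = 0.48333
  class_2: TP=59, FP=28+35=63 → 59/122 = 0.48361
Lowest is class 'class_1' with precision = 0.4833.

0.4833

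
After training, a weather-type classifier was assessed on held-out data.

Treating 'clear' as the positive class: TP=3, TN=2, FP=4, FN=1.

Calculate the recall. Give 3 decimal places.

0.750

Recall = TP/(TP+FN) = 3/(3+1) = 3/4 = 0.750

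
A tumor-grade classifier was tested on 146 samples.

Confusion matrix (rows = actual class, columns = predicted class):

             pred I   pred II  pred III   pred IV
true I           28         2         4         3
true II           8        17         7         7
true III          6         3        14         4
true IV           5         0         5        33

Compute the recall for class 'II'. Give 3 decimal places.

recall = TP/(TP+FN).
II: TP=17, FN=8+7+7=22 → 17/39 = 0.4359

0.436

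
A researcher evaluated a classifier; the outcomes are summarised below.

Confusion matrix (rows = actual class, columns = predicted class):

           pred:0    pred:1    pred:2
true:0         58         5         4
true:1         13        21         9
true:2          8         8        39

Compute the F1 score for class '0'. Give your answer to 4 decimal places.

F1 score = 2·TP/(2·TP+FP+FN).
0: TP=58, FP=13+8=21, FN=5+4=9 → 116/146 = 0.79452

0.7945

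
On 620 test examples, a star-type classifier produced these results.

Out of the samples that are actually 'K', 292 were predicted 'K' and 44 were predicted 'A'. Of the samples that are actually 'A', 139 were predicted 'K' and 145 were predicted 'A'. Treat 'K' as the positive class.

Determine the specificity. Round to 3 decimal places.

0.511

Specificity = TN/(TN+FP) = 145/(145+139) = 0.511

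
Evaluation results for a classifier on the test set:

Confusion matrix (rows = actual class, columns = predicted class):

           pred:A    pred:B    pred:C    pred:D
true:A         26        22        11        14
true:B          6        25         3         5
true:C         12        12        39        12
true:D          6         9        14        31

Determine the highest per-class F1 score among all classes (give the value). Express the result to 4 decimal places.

Per-class F1 score (2·TP/(2·TP+FP+FN)):
  A: TP=26, FP=6+12+6=24, FN=22+11+14=47 → 52/123 = 0.42276
  B: TP=25, FP=22+12+9=43, FN=6+3+5=14 → 50/107 = 0.46729
  C: TP=39, FP=11+3+14=28, FN=12+12+12=36 → 78/142 = 0.54930
  D: TP=31, FP=14+5+12=31, FN=6+9+14=29 → 62/122 = 0.50820
Highest is class 'C' with F1 score = 0.5493.

0.5493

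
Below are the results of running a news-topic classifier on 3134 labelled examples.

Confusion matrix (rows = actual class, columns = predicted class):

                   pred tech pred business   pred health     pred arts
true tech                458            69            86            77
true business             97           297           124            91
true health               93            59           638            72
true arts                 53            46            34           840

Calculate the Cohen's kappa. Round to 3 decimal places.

Observed agreement pₒ = trace/N = 2233/3134 = 0.7125
Expected agreement pₑ = Σ (rowᵢ·colᵢ)/N² = (690·701 + 609·471 + 862·882 + 973·1080)/3134² = 0.2628
κ = (pₒ − pₑ)/(1 − pₑ) = (0.7125 − 0.2628)/(1 − 0.2628) = 0.610

0.610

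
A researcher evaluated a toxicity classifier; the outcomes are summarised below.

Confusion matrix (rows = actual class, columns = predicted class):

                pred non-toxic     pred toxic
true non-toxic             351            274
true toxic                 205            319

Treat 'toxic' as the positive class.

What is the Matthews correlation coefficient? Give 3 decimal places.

MCC = (TP·TN − FP·FN) / √((TP+FP)(TP+FN)(TN+FP)(TN+FN))
Numerator = 319·351 − 274·205 = 55799
Denominator = √(593·524·625·556) = √107979370000 = 328602.1455
MCC = 55799 / 328602.1455 = 0.170

0.170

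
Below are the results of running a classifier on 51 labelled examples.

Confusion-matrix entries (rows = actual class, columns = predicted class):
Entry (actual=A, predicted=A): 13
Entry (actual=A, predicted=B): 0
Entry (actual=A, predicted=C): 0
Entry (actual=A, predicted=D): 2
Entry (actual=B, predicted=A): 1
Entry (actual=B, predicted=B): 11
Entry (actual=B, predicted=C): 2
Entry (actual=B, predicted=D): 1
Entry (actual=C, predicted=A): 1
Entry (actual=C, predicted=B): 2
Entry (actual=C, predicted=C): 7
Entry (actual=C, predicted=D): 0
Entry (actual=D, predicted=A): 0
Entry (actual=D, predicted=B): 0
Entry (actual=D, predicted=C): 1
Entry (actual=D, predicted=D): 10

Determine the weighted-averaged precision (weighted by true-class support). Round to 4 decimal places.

0.8069

Per-class precision (TP/(TP+FP)):
  A: TP=13, FP=1+1+0=2 → 13/15 = 0.86667
  B: TP=11, FP=0+2+0=2 → 11/13 = 0.84615
  C: TP=7, FP=0+2+1=3 → 7/10 = 0.70000
  D: TP=10, FP=2+1+0=3 → 10/13 = 0.76923
Weighted-precision = Σ (supportᵢ/N)·precisionᵢ with N=51: (15/51)·0.86667 + (15/51)·0.84615 + (10/51)·0.70000 + (11/51)·0.76923 = 0.8069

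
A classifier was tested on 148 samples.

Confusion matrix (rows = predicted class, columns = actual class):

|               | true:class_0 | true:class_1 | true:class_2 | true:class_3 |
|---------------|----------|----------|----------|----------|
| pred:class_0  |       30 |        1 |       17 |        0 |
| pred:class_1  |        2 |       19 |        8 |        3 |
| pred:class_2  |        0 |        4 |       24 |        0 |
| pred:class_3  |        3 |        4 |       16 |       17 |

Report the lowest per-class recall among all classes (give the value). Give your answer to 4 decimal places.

Per-class recall (TP/(TP+FN)):
  class_0: TP=30, FN=2+0+3=5 → 30/35 = 0.85714
  class_1: TP=19, FN=1+4+4=9 → 19/28 = 0.67857
  class_2: TP=24, FN=17+8+16=41 → 24/65 = 0.36923
  class_3: TP=17, FN=0+3+0=3 → 17/20 = 0.85000
Lowest is class 'class_2' with recall = 0.3692.

0.3692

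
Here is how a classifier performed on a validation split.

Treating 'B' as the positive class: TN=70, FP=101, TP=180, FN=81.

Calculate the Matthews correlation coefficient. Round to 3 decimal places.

0.102

MCC = (TP·TN − FP·FN) / √((TP+FP)(TP+FN)(TN+FP)(TN+FN))
Numerator = 180·70 − 101·81 = 4419
Denominator = √(281·261·171·151) = √1893737961 = 43517.0996
MCC = 4419 / 43517.0996 = 0.102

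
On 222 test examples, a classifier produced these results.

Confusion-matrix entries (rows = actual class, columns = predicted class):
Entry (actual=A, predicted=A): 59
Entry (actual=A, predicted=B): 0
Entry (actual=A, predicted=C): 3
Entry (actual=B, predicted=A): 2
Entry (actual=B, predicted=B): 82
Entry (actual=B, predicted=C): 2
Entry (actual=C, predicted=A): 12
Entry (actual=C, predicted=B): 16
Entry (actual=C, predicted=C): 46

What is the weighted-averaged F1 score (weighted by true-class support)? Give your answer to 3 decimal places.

0.835

Per-class F1 score (2·TP/(2·TP+FP+FN)):
  A: TP=59, FP=2+12=14, FN=0+3=3 → 118/135 = 0.8741
  B: TP=82, FP=0+16=16, FN=2+2=4 → 164/184 = 0.8913
  C: TP=46, FP=3+2=5, FN=12+16=28 → 92/125 = 0.7360
Weighted-F1 score = Σ (supportᵢ/N)·F1 scoreᵢ with N=222: (62/222)·0.8741 + (86/222)·0.8913 + (74/222)·0.7360 = 0.835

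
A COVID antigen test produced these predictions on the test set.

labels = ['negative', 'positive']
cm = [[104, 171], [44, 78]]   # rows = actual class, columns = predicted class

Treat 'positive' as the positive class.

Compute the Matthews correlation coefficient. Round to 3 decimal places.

0.017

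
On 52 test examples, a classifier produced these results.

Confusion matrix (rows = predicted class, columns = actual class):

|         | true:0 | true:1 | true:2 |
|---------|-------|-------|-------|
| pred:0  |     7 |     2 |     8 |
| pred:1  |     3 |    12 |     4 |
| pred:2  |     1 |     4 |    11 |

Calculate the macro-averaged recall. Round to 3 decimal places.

0.594

Per-class recall (TP/(TP+FN)):
  0: TP=7, FN=3+1=4 → 7/11 = 0.6364
  1: TP=12, FN=2+4=6 → 12/18 = 0.6667
  2: TP=11, FN=8+4=12 → 11/23 = 0.4783
Macro-recall = mean = (0.6364 + 0.6667 + 0.4783) / 3 = 0.594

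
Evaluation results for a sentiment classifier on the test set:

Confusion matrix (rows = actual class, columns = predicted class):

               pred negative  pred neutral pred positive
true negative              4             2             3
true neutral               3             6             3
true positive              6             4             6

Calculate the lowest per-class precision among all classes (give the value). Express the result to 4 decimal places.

0.3077

Per-class precision (TP/(TP+FP)):
  negative: TP=4, FP=3+6=9 → 4/13 = 0.30769
  neutral: TP=6, FP=2+4=6 → 6/12 = 0.50000
  positive: TP=6, FP=3+3=6 → 6/12 = 0.50000
Lowest is class 'negative' with precision = 0.3077.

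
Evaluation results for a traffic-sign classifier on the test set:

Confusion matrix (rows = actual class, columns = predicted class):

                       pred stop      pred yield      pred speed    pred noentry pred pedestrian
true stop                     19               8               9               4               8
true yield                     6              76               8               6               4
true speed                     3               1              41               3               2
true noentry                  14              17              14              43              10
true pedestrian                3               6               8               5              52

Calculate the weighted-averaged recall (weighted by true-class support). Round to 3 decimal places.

0.624

Per-class recall (TP/(TP+FN)):
  stop: TP=19, FN=8+9+4+8=29 → 19/48 = 0.3958
  yield: TP=76, FN=6+8+6+4=24 → 76/100 = 0.7600
  speed: TP=41, FN=3+1+3+2=9 → 41/50 = 0.8200
  noentry: TP=43, FN=14+17+14+10=55 → 43/98 = 0.4388
  pedestrian: TP=52, FN=3+6+8+5=22 → 52/74 = 0.7027
Weighted-recall = Σ (supportᵢ/N)·recallᵢ with N=370: (48/370)·0.3958 + (100/370)·0.7600 + (50/370)·0.8200 + (98/370)·0.4388 + (74/370)·0.7027 = 0.624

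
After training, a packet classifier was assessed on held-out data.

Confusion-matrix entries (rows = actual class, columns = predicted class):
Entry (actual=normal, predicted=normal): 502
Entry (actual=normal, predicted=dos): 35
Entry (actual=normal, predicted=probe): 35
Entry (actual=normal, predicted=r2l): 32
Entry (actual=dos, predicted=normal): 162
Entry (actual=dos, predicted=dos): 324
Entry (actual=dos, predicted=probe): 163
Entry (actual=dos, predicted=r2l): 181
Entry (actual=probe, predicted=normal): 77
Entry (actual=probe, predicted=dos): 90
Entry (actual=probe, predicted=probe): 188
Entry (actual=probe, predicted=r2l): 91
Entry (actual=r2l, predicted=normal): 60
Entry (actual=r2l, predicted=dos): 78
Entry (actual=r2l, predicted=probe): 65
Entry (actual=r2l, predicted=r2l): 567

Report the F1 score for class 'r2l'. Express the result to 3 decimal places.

0.691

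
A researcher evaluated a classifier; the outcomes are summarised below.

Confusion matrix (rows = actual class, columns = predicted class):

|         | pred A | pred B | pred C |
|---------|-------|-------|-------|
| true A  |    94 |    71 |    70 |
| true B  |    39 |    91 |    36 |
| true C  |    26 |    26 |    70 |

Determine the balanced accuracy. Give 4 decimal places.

Balanced accuracy = mean of per-class recall.
  A: recall = 94/235 = 0.40000
  B: recall = 91/166 = 0.54819
  C: recall = 70/122 = 0.57377
Mean = (0.40000 + 0.54819 + 0.57377) / 3 = 0.5073

0.5073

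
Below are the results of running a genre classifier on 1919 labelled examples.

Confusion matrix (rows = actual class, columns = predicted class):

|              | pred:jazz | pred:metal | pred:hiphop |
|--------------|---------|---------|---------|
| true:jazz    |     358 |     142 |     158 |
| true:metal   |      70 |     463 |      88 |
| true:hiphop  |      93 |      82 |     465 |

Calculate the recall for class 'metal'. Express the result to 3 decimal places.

Treat 'metal' as positive and all other classes as negative.
recall = TP/(TP+FN).
metal: TP=463, FN=70+88=158 → 463/621 = 0.7456

0.746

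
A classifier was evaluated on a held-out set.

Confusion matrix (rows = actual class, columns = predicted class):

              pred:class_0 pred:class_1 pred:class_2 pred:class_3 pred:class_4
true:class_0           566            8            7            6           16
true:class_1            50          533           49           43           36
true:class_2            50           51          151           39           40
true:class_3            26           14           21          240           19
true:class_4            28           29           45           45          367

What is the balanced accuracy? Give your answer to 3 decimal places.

0.722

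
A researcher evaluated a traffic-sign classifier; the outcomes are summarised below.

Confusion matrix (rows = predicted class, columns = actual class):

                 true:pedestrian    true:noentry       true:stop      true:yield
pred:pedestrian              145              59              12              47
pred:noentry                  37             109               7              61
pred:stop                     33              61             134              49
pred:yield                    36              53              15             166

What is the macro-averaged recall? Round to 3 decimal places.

0.569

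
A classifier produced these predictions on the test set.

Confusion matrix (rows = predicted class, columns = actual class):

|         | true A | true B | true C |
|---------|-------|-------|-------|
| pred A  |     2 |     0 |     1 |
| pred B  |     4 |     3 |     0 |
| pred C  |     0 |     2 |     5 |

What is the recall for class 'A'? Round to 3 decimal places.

0.333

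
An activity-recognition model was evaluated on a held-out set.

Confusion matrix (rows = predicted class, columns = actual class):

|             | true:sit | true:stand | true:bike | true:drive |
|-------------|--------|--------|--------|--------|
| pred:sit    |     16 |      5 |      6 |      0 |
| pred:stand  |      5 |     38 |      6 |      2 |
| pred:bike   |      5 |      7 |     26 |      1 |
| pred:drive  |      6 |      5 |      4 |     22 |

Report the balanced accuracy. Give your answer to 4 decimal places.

0.6725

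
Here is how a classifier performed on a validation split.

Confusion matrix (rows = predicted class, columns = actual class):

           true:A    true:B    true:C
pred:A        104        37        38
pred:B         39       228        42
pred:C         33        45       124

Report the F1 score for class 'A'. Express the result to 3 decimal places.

0.586

F1 score = 2·TP/(2·TP+FP+FN).
A: TP=104, FP=37+38=75, FN=39+33=72 → 208/355 = 0.5859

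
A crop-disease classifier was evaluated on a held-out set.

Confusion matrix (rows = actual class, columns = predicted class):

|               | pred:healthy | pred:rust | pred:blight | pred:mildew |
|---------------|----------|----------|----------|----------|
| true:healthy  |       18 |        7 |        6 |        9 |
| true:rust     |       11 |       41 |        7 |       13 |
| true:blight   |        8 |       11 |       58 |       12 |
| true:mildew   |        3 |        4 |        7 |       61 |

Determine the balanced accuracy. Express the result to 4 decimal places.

0.6211

Balanced accuracy = mean of per-class recall.
  healthy: recall = 18/40 = 0.45000
  rust: recall = 41/72 = 0.56944
  blight: recall = 58/89 = 0.65169
  mildew: recall = 61/75 = 0.81333
Mean = (0.45000 + 0.56944 + 0.65169 + 0.81333) / 4 = 0.6211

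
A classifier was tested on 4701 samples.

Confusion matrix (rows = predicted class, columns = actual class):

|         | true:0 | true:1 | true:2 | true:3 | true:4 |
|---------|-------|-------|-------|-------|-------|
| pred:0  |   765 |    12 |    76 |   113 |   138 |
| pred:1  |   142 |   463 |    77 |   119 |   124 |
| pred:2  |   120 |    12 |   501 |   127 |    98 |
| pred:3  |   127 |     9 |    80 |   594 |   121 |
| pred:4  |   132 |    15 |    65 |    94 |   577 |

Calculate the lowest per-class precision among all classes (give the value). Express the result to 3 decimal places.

Per-class precision (TP/(TP+FP)):
  0: TP=765, FP=12+76+113+138=339 → 765/1104 = 0.6929
  1: TP=463, FP=142+77+119+124=462 → 463/925 = 0.5005
  2: TP=501, FP=120+12+127+98=357 → 501/858 = 0.5839
  3: TP=594, FP=127+9+80+121=337 → 594/931 = 0.6380
  4: TP=577, FP=132+15+65+94=306 → 577/883 = 0.6535
Lowest is class '1' with precision = 0.501.

0.501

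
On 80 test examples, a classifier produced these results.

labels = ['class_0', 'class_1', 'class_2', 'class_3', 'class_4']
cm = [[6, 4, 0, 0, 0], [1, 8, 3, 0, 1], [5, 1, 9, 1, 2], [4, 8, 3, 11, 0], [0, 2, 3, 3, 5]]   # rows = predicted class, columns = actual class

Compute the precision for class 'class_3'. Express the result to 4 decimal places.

0.4231

One-vs-rest for 'class_3': TP = diagonal; FP = other classes predicted 'class_3'; FN = 'class_3' predicted as other.
precision = TP/(TP+FP).
class_3: TP=11, FP=4+8+3+0=15 → 11/26 = 0.42308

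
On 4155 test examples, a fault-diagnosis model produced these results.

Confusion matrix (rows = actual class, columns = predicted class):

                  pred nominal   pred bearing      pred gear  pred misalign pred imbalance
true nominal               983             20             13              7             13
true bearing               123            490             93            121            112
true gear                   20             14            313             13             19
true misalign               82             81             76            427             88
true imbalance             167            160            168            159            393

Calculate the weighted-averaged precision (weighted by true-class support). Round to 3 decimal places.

Per-class precision (TP/(TP+FP)):
  nominal: TP=983, FP=123+20+82+167=392 → 983/1375 = 0.7149
  bearing: TP=490, FP=20+14+81+160=275 → 490/765 = 0.6405
  gear: TP=313, FP=13+93+76+168=350 → 313/663 = 0.4721
  misalign: TP=427, FP=7+121+13+159=300 → 427/727 = 0.5873
  imbalance: TP=393, FP=13+112+19+88=232 → 393/625 = 0.6288
Weighted-precision = Σ (supportᵢ/N)·precisionᵢ with N=4155: (1036/4155)·0.7149 + (939/4155)·0.6405 + (379/4155)·0.4721 + (754/4155)·0.5873 + (1047/4155)·0.6288 = 0.631

0.631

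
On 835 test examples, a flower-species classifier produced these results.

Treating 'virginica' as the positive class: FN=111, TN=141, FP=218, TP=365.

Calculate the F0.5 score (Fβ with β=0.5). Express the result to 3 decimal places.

Fβ = (1+β²)·TP / ((1+β²)·TP + β²·FN + FP), with β²=1/4
= 1.25·365 / (1.25·365 + 0.25·111 + 218) = 0.650

0.650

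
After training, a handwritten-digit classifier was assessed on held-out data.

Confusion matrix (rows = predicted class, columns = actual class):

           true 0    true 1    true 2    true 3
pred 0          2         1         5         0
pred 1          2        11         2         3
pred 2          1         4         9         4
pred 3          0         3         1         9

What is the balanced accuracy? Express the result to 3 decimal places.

0.518

Balanced accuracy = mean of per-class recall.
  0: recall = 2/5 = 0.4000
  1: recall = 11/19 = 0.5789
  2: recall = 9/17 = 0.5294
  3: recall = 9/16 = 0.5625
Mean = (0.4000 + 0.5789 + 0.5294 + 0.5625) / 4 = 0.518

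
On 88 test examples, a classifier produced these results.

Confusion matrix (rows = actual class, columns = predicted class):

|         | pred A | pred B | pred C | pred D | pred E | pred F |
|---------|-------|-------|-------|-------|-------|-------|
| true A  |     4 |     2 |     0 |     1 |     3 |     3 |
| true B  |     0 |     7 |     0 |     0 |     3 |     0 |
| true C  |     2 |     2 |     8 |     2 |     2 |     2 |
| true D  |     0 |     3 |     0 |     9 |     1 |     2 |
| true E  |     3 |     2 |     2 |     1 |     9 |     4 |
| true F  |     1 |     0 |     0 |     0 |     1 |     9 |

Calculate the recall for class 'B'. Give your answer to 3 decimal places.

Take TP from the diagonal, FP from the rest of the 'B' prediction marginal, FN from the rest of the 'B' actual marginal.
recall = TP/(TP+FN).
B: TP=7, FN=0+0+0+3+0=3 → 7/10 = 0.7000

0.700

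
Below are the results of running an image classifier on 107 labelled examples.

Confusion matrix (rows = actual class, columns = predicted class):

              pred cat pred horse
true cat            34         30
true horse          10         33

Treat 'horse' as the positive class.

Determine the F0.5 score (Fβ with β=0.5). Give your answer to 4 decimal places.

Fβ = (1+β²)·TP / ((1+β²)·TP + β²·FN + FP), with β²=1/4
= 1.25·33 / (1.25·33 + 0.25·10 + 30) = 0.5593

0.5593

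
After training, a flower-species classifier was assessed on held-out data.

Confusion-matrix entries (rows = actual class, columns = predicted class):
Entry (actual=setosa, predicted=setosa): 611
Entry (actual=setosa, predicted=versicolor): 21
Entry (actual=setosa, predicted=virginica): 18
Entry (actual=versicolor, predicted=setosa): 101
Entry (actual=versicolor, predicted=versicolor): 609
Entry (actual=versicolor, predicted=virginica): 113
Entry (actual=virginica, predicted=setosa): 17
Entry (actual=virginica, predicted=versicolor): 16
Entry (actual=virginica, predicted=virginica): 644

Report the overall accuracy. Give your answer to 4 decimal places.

0.8670

Accuracy = trace / total = (611+609+644=1864) / 2150 = 1864/2150 = 0.8670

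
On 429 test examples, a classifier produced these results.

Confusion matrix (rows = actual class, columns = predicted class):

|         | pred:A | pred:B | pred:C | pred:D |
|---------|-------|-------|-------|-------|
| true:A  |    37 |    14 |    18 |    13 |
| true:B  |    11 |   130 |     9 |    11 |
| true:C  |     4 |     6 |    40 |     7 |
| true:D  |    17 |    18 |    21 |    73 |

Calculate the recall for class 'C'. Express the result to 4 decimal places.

0.7018

Treat 'C' as positive and all other classes as negative.
recall = TP/(TP+FN).
C: TP=40, FN=4+6+7=17 → 40/57 = 0.70175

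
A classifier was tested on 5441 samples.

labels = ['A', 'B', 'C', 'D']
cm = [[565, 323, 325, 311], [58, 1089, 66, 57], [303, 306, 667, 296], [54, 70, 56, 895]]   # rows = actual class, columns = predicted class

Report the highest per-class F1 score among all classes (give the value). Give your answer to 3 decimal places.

Per-class F1 score (2·TP/(2·TP+FP+FN)):
  A: TP=565, FP=58+303+54=415, FN=323+325+311=959 → 1130/2504 = 0.4513
  B: TP=1089, FP=323+306+70=699, FN=58+66+57=181 → 2178/3058 = 0.7122
  C: TP=667, FP=325+66+56=447, FN=303+306+296=905 → 1334/2686 = 0.4966
  D: TP=895, FP=311+57+296=664, FN=54+70+56=180 → 1790/2634 = 0.6796
Highest is class 'B' with F1 score = 0.712.

0.712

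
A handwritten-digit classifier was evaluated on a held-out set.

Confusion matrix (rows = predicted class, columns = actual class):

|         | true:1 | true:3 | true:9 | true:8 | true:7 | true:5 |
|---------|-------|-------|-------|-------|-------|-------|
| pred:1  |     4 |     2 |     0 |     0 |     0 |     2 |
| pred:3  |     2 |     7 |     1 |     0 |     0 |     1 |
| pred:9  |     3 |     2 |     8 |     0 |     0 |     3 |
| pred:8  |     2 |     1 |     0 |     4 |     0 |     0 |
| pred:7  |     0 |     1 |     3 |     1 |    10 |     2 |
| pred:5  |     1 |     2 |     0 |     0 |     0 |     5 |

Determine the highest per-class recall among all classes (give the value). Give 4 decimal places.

Per-class recall (TP/(TP+FN)):
  1: TP=4, FN=2+3+2+0+1=8 → 4/12 = 0.33333
  3: TP=7, FN=2+2+1+1+2=8 → 7/15 = 0.46667
  9: TP=8, FN=0+1+0+3+0=4 → 8/12 = 0.66667
  8: TP=4, FN=0+0+0+1+0=1 → 4/5 = 0.80000
  7: TP=10, FN=0+0+0+0+0=0 → 10/10 = 1.00000
  5: TP=5, FN=2+1+3+0+2=8 → 5/13 = 0.38462
Highest is class '7' with recall = 1.0000.

1.0000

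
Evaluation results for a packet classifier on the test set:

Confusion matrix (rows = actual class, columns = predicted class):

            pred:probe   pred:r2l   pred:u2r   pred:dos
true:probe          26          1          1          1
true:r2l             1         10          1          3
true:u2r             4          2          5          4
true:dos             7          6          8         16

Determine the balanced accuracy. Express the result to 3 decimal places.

Balanced accuracy = mean of per-class recall.
  probe: recall = 26/29 = 0.8966
  r2l: recall = 10/15 = 0.6667
  u2r: recall = 5/15 = 0.3333
  dos: recall = 16/37 = 0.4324
Mean = (0.8966 + 0.6667 + 0.3333 + 0.4324) / 4 = 0.582

0.582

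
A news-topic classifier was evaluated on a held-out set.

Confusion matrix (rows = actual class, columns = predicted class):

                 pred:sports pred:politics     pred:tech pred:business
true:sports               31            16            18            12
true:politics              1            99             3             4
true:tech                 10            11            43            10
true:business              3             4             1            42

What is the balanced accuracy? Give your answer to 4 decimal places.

0.6872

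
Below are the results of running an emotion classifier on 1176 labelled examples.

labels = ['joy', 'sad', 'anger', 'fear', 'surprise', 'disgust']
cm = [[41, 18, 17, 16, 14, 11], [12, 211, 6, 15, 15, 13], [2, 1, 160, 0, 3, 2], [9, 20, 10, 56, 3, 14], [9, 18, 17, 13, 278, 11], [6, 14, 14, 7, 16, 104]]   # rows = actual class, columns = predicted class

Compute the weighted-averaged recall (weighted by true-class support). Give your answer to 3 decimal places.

0.723

Per-class recall (TP/(TP+FN)):
  joy: TP=41, FN=18+17+16+14+11=76 → 41/117 = 0.3504
  sad: TP=211, FN=12+6+15+15+13=61 → 211/272 = 0.7757
  anger: TP=160, FN=2+1+0+3+2=8 → 160/168 = 0.9524
  fear: TP=56, FN=9+20+10+3+14=56 → 56/112 = 0.5000
  surprise: TP=278, FN=9+18+17+13+11=68 → 278/346 = 0.8035
  disgust: TP=104, FN=6+14+14+7+16=57 → 104/161 = 0.6460
Weighted-recall = Σ (supportᵢ/N)·recallᵢ with N=1176: (117/1176)·0.3504 + (272/1176)·0.7757 + (168/1176)·0.9524 + (112/1176)·0.5000 + (346/1176)·0.8035 + (161/1176)·0.6460 = 0.723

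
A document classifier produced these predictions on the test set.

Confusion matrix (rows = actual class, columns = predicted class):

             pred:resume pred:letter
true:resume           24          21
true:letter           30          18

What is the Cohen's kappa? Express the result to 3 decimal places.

-0.091

Observed agreement pₒ = trace/N = 42/93 = 0.4516
Expected agreement pₑ = Σ (rowᵢ·colᵢ)/N² = (45·54 + 48·39)/93² = 0.4974
κ = (pₒ − pₑ)/(1 − pₑ) = (0.4516 − 0.4974)/(1 − 0.4974) = -0.091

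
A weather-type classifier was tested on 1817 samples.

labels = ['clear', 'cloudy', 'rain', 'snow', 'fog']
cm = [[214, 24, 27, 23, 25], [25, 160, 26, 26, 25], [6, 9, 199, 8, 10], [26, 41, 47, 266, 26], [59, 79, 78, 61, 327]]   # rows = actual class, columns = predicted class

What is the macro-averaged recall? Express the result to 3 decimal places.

Per-class recall (TP/(TP+FN)):
  clear: TP=214, FN=24+27+23+25=99 → 214/313 = 0.6837
  cloudy: TP=160, FN=25+26+26+25=102 → 160/262 = 0.6107
  rain: TP=199, FN=6+9+8+10=33 → 199/232 = 0.8578
  snow: TP=266, FN=26+41+47+26=140 → 266/406 = 0.6552
  fog: TP=327, FN=59+79+78+61=277 → 327/604 = 0.5414
Macro-recall = mean = (0.6837 + 0.6107 + 0.8578 + 0.6552 + 0.5414) / 5 = 0.670

0.670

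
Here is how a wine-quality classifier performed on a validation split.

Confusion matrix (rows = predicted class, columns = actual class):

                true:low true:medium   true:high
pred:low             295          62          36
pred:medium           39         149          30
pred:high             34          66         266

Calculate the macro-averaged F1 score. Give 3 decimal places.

Per-class F1 score (2·TP/(2·TP+FP+FN)):
  low: TP=295, FP=62+36=98, FN=39+34=73 → 590/761 = 0.7753
  medium: TP=149, FP=39+30=69, FN=62+66=128 → 298/495 = 0.6020
  high: TP=266, FP=34+66=100, FN=36+30=66 → 532/698 = 0.7622
Macro-F1 score = mean = (0.7753 + 0.6020 + 0.7622) / 3 = 0.713

0.713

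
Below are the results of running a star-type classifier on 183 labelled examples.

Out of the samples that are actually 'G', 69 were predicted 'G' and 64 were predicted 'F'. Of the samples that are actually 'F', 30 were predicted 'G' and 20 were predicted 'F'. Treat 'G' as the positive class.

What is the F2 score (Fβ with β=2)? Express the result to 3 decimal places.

Fβ = (1+β²)·TP / ((1+β²)·TP + β²·FN + FP), with β²=4
= 5·69 / (5·69 + 4·64 + 30) = 0.547

0.547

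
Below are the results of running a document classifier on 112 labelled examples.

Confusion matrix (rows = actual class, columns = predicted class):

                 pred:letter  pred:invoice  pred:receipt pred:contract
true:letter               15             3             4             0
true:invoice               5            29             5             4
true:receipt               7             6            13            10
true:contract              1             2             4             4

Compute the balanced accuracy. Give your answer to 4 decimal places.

Balanced accuracy = mean of per-class recall.
  letter: recall = 15/22 = 0.68182
  invoice: recall = 29/43 = 0.67442
  receipt: recall = 13/36 = 0.36111
  contract: recall = 4/11 = 0.36364
Mean = (0.68182 + 0.67442 + 0.36111 + 0.36364) / 4 = 0.5202

0.5202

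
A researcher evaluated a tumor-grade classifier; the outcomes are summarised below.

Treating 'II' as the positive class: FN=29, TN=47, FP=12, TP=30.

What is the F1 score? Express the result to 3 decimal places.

0.594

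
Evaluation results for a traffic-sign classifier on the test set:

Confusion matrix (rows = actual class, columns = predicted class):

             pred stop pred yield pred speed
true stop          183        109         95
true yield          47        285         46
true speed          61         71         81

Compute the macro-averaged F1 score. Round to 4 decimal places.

0.5295

Per-class F1 score (2·TP/(2·TP+FP+FN)):
  stop: TP=183, FP=47+61=108, FN=109+95=204 → 366/678 = 0.53982
  yield: TP=285, FP=109+71=180, FN=47+46=93 → 570/843 = 0.67616
  speed: TP=81, FP=95+46=141, FN=61+71=132 → 162/435 = 0.37241
Macro-F1 score = mean = (0.53982 + 0.67616 + 0.37241) / 3 = 0.5295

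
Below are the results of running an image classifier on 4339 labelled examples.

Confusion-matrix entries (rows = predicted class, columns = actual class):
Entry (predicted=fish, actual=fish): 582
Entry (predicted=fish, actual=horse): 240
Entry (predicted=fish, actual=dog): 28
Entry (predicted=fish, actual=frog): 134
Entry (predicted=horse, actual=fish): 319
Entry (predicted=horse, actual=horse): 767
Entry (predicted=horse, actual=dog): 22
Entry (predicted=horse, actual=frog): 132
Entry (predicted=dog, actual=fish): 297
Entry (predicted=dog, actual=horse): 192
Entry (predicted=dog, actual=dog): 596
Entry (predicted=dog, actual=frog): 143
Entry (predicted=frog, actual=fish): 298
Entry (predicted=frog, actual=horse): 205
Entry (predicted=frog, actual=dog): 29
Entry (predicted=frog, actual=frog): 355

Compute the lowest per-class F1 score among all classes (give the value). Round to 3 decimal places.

Per-class F1 score (2·TP/(2·TP+FP+FN)):
  fish: TP=582, FP=240+28+134=402, FN=319+297+298=914 → 1164/2480 = 0.4694
  horse: TP=767, FP=319+22+132=473, FN=240+192+205=637 → 1534/2644 = 0.5802
  dog: TP=596, FP=297+192+143=632, FN=28+22+29=79 → 1192/1903 = 0.6264
  frog: TP=355, FP=298+205+29=532, FN=134+132+143=409 → 710/1651 = 0.4300
Lowest is class 'frog' with F1 score = 0.430.

0.430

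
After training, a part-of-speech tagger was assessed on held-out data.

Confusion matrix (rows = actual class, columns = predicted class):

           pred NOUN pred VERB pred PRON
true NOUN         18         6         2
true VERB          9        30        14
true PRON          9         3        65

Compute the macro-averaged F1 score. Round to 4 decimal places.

Per-class F1 score (2·TP/(2·TP+FP+FN)):
  NOUN: TP=18, FP=9+9=18, FN=6+2=8 → 36/62 = 0.58065
  VERB: TP=30, FP=6+3=9, FN=9+14=23 → 60/92 = 0.65217
  PRON: TP=65, FP=2+14=16, FN=9+3=12 → 130/158 = 0.82278
Macro-F1 score = mean = (0.58065 + 0.65217 + 0.82278) / 3 = 0.6852

0.6852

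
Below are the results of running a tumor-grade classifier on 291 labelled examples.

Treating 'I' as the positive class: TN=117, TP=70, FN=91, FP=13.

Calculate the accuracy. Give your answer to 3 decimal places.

Accuracy = (TP+TN)/N = (70+117)/291 = 0.643

0.643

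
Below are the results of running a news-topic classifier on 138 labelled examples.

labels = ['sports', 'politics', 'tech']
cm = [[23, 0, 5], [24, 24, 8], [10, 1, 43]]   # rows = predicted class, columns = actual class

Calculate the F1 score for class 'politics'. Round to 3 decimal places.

0.593

One-vs-rest for 'politics': TP = diagonal; FP = other classes predicted 'politics'; FN = 'politics' predicted as other.
F1 score = 2·TP/(2·TP+FP+FN).
politics: TP=24, FP=24+8=32, FN=0+1=1 → 48/81 = 0.5926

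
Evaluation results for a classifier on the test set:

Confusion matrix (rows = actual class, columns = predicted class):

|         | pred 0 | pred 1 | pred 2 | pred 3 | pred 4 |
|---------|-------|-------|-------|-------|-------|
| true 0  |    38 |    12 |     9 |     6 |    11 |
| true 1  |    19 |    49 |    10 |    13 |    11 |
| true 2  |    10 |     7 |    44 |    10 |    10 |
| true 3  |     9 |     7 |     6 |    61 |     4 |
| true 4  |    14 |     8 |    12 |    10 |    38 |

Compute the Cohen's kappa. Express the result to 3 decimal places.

0.422

Observed agreement pₒ = trace/N = 230/428 = 0.5374
Expected agreement pₑ = Σ (rowᵢ·colᵢ)/N² = (76·90 + 102·83 + 81·81 + 87·100 + 82·74)/428² = 0.2000
κ = (pₒ − pₑ)/(1 − pₑ) = (0.5374 − 0.2000)/(1 − 0.2000) = 0.422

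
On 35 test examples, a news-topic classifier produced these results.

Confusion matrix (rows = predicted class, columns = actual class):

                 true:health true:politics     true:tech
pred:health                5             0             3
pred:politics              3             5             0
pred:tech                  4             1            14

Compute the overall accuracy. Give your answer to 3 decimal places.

0.686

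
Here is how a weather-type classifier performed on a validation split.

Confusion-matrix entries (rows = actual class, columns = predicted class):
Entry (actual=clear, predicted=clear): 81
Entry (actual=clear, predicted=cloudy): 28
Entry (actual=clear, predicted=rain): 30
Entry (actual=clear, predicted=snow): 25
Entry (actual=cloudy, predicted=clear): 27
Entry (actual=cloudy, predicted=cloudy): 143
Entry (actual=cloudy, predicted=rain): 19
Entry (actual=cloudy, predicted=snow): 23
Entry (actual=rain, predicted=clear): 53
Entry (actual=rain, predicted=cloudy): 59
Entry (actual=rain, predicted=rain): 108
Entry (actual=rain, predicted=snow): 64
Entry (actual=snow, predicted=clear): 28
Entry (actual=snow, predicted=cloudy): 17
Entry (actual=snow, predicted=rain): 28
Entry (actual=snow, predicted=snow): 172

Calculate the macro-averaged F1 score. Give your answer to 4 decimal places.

0.5482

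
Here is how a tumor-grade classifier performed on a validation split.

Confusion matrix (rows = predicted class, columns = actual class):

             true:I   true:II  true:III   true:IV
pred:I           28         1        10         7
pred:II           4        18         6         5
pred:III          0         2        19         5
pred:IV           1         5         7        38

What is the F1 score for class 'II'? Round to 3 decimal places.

0.610

F1 score = 2·TP/(2·TP+FP+FN).
II: TP=18, FP=4+6+5=15, FN=1+2+5=8 → 36/59 = 0.6102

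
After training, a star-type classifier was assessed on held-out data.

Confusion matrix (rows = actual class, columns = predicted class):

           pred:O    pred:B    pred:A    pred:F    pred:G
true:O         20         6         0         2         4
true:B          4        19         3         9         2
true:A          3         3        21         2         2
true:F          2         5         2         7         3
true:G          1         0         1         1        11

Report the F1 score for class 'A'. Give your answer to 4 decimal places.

0.7241

Take TP from the diagonal, FP from the rest of the 'A' prediction marginal, FN from the rest of the 'A' actual marginal.
F1 score = 2·TP/(2·TP+FP+FN).
A: TP=21, FP=0+3+2+1=6, FN=3+3+2+2=10 → 42/58 = 0.72414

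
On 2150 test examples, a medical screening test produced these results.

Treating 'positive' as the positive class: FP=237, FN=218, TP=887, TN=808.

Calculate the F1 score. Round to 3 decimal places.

Precision = TP/(TP+FP) = 887/1124 = 0.7891
Recall = TP/(TP+FN) = 887/1105 = 0.8027
F1 = 2·TP/(2·TP+FP+FN) = 1774/2229 = 0.796

0.796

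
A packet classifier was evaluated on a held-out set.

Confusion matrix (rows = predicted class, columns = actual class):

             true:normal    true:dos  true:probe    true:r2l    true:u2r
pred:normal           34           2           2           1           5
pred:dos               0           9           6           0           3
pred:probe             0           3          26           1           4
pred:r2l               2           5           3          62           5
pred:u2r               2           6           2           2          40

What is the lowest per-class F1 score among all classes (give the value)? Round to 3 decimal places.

0.419

Per-class F1 score (2·TP/(2·TP+FP+FN)):
  normal: TP=34, FP=2+2+1+5=10, FN=0+0+2+2=4 → 68/82 = 0.8293
  dos: TP=9, FP=0+6+0+3=9, FN=2+3+5+6=16 → 18/43 = 0.4186
  probe: TP=26, FP=0+3+1+4=8, FN=2+6+3+2=13 → 52/73 = 0.7123
  r2l: TP=62, FP=2+5+3+5=15, FN=1+0+1+2=4 → 124/143 = 0.8671
  u2r: TP=40, FP=2+6+2+2=12, FN=5+3+4+5=17 → 80/109 = 0.7339
Lowest is class 'dos' with F1 score = 0.419.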